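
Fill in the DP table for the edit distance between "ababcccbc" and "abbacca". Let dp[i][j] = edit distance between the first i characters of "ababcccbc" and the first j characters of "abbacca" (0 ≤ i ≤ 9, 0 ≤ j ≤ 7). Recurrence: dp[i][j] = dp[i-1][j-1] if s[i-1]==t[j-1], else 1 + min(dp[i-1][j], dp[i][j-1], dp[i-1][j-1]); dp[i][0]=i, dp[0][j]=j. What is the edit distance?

   ''  a  b  b  a  c  c  a
''  0  1  2  3  4  5  6  7
 a  1  0  1  2  3  4  5  6
 b  2  1  0  1  2  3  4  5
 a  3  2  1  1  1  2  3  4
 b  4  3  2  1  2  2  3  4
 c  5  4  3  2  2  2  2  3
 c  6  5  4  3  3  2  2  3
 c  7  6  5  4  4  3  2  3
 b  8  7  6  5  5  4  3  3
 c  9  8  7  6  6  5  4  4

4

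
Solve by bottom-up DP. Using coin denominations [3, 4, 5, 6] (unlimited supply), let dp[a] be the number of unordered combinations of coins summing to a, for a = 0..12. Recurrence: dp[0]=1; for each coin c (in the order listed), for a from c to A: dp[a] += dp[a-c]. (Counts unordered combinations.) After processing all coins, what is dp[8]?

2

after  coin     0     1     2     3     4     5     6     7     8     9    10    11    12
          3     1     0     0     1     0     0     1     0     0     1     0     0     1
          4     1     0     0     1     1     0     1     1     1     1     1     1     2
          5     1     0     0     1     1     1     1     1     2     2     2     2     3
          6     1     0     0     1     1     1     2     1     2     3     3     3     5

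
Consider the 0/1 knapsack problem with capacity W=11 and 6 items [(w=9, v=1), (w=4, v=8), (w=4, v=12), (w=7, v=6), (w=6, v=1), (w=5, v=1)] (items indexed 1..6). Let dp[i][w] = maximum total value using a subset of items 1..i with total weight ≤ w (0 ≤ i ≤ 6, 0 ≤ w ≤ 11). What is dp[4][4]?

i\w   0   1   2   3   4   5   6   7   8   9  10  11
  0   0   0   0   0   0   0   0   0   0   0   0   0
  1   0   0   0   0   0   0   0   0   0   1   1   1
  2   0   0   0   0   8   8   8   8   8   8   8   8
  3   0   0   0   0  12  12  12  12  20  20  20  20
  4   0   0   0   0  12  12  12  12  20  20  20  20
  5   0   0   0   0  12  12  12  12  20  20  20  20
  6   0   0   0   0  12  12  12  12  20  20  20  20

12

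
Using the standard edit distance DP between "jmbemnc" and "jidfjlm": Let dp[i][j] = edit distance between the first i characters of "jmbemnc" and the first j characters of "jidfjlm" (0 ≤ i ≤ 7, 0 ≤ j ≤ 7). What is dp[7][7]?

6

   ''  j  i  d  f  j  l  m
''  0  1  2  3  4  5  6  7
 j  1  0  1  2  3  4  5  6
 m  2  1  1  2  3  4  5  5
 b  3  2  2  2  3  4  5  6
 e  4  3  3  3  3  4  5  6
 m  5  4  4  4  4  4  5  5
 n  6  5  5  5  5  5  5  6
 c  7  6  6  6  6  6  6  6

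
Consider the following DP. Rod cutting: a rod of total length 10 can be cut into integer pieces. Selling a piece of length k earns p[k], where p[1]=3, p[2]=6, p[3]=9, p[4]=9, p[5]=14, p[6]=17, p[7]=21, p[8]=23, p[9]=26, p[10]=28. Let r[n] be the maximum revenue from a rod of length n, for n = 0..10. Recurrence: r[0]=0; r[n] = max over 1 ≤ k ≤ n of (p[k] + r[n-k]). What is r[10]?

30

   n    0    1    2    3    4    5    6    7    8    9   10
r[n]    0    3    6    9   12   15   18   21   24   27   30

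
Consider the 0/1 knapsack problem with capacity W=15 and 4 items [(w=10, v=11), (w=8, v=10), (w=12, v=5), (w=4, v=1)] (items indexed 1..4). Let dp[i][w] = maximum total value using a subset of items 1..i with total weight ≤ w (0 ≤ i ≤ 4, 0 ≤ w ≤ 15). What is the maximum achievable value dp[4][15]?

12

i\w   0   1   2   3   4   5   6   7   8   9  10  11  12  13  14  15
  0   0   0   0   0   0   0   0   0   0   0   0   0   0   0   0   0
  1   0   0   0   0   0   0   0   0   0   0  11  11  11  11  11  11
  2   0   0   0   0   0   0   0   0  10  10  11  11  11  11  11  11
  3   0   0   0   0   0   0   0   0  10  10  11  11  11  11  11  11
  4   0   0   0   0   1   1   1   1  10  10  11  11  11  11  12  12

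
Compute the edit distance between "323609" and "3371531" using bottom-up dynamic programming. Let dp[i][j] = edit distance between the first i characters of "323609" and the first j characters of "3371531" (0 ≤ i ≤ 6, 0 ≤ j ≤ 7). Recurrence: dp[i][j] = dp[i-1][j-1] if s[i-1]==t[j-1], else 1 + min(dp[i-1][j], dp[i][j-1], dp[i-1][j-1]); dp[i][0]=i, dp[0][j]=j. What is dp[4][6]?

   ''  3  3  7  1  5  3  1
''  0  1  2  3  4  5  6  7
 3  1  0  1  2  3  4  5  6
 2  2  1  1  2  3  4  5  6
 3  3  2  1  2  3  4  4  5
 6  4  3  2  2  3  4  5  5
 0  5  4  3  3  3  4  5  6
 9  6  5  4  4  4  4  5  6

5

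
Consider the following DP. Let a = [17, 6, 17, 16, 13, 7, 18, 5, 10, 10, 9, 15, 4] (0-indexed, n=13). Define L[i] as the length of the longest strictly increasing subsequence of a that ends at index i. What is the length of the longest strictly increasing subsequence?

   i    0    1    2    3    4    5    6    7    8    9   10   11   12
a[i]   17    6   17   16   13    7   18    5   10   10    9   15    4
L[i]    1    1    2    2    2    2    3    1    3    3    3    4    1

4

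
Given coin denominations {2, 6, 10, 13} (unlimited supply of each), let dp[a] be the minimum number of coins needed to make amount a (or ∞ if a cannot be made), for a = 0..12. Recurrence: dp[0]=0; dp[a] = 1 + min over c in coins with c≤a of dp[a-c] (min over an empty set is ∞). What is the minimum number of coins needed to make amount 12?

 a  0  1  2  3  4  5  6  7  8  9 10 11 12
dp  0  -  1  -  2  -  1  -  2  -  1  -  2
(- denotes ∞ / unreachable)

2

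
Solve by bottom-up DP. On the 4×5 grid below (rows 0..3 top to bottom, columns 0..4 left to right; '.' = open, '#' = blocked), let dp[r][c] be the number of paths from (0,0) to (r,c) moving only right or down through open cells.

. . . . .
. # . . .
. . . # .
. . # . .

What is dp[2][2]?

2

r\c   0   1   2   3   4
  0   1   1   1   1   1
  1   1   0   1   2   3
  2   1   1   2   0   3
  3   1   2   0   0   3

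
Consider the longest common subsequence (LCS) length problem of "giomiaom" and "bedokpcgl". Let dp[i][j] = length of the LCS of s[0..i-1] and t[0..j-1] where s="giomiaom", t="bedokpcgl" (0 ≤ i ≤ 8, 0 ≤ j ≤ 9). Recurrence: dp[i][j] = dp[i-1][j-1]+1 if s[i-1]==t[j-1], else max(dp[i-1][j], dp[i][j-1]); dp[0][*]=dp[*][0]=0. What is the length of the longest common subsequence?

   ''  b  e  d  o  k  p  c  g  l
''  0  0  0  0  0  0  0  0  0  0
 g  0  0  0  0  0  0  0  0  1  1
 i  0  0  0  0  0  0  0  0  1  1
 o  0  0  0  0  1  1  1  1  1  1
 m  0  0  0  0  1  1  1  1  1  1
 i  0  0  0  0  1  1  1  1  1  1
 a  0  0  0  0  1  1  1  1  1  1
 o  0  0  0  0  1  1  1  1  1  1
 m  0  0  0  0  1  1  1  1  1  1

1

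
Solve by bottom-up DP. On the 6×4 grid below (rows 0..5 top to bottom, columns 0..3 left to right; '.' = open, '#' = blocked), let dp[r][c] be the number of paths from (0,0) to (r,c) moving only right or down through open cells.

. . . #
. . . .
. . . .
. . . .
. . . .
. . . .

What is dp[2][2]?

6

r\c   0   1   2   3
  0   1   1   1   0
  1   1   2   3   3
  2   1   3   6   9
  3   1   4  10  19
  4   1   5  15  34
  5   1   6  21  55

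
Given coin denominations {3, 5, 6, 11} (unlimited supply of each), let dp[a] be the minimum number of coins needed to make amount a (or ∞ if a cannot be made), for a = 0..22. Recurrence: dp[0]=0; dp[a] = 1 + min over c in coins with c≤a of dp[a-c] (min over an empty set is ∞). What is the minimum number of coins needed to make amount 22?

 a  0  1  2  3  4  5  6  7  8  9 10 11 12 13 14 15 16 17 18 19 20 21 22
dp  0  -  -  1  -  1  1  -  2  2  2  1  2  3  2  3  2  2  3  3  3  3  2
(- denotes ∞ / unreachable)

2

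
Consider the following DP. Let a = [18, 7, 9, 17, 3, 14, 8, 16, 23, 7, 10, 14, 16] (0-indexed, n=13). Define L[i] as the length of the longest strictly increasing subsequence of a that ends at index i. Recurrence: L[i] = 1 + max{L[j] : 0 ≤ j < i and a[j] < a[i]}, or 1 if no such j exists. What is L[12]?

5

   i    0    1    2    3    4    5    6    7    8    9   10   11   12
a[i]   18    7    9   17    3   14    8   16   23    7   10   14   16
L[i]    1    1    2    3    1    3    2    4    5    2    3    4    5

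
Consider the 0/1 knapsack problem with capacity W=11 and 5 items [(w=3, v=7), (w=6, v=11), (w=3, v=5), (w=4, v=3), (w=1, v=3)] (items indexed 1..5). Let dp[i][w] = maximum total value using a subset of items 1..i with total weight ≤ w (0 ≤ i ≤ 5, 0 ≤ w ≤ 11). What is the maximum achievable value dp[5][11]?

21

i\w   0   1   2   3   4   5   6   7   8   9  10  11
  0   0   0   0   0   0   0   0   0   0   0   0   0
  1   0   0   0   7   7   7   7   7   7   7   7   7
  2   0   0   0   7   7   7  11  11  11  18  18  18
  3   0   0   0   7   7   7  12  12  12  18  18  18
  4   0   0   0   7   7   7  12  12  12  18  18  18
  5   0   3   3   7  10  10  12  15  15  18  21  21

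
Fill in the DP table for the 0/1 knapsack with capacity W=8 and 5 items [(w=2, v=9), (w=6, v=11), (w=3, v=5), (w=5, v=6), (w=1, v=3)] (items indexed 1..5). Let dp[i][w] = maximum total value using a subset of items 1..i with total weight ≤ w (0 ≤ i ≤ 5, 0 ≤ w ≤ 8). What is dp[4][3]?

9

i\w   0   1   2   3   4   5   6   7   8
  0   0   0   0   0   0   0   0   0   0
  1   0   0   9   9   9   9   9   9   9
  2   0   0   9   9   9   9  11  11  20
  3   0   0   9   9   9  14  14  14  20
  4   0   0   9   9   9  14  14  15  20
  5   0   3   9  12  12  14  17  17  20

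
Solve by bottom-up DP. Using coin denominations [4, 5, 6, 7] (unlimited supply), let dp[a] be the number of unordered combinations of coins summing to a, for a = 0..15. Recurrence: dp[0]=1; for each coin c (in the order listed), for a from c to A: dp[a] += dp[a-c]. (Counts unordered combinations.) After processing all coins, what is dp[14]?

3

after  coin     0     1     2     3     4     5     6     7     8     9    10    11    12    13    14    15
          4     1     0     0     0     1     0     0     0     1     0     0     0     1     0     0     0
          5     1     0     0     0     1     1     0     0     1     1     1     0     1     1     1     1
          6     1     0     0     0     1     1     1     0     1     1     2     1     2     1     2     2
          7     1     0     0     0     1     1     1     1     1     1     2     2     3     2     3     3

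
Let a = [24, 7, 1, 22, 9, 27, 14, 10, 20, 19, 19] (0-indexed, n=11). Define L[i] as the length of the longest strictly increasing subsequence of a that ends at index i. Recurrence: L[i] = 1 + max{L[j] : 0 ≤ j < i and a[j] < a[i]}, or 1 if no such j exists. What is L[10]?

4

   i    0    1    2    3    4    5    6    7    8    9   10
a[i]   24    7    1   22    9   27   14   10   20   19   19
L[i]    1    1    1    2    2    3    3    3    4    4    4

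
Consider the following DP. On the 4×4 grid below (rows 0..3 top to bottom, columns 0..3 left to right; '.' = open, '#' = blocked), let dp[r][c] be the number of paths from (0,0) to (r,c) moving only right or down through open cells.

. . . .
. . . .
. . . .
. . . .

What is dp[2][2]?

6

r\c   0   1   2   3
  0   1   1   1   1
  1   1   2   3   4
  2   1   3   6  10
  3   1   4  10  20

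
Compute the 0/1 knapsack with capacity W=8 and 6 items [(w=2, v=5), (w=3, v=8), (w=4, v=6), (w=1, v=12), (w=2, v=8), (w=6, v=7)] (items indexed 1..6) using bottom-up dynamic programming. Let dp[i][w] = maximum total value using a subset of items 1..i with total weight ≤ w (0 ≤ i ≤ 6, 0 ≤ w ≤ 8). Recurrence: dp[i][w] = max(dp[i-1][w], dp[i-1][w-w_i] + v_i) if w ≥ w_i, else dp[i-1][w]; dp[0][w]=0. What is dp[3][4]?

i\w   0   1   2   3   4   5   6   7   8
  0   0   0   0   0   0   0   0   0   0
  1   0   0   5   5   5   5   5   5   5
  2   0   0   5   8   8  13  13  13  13
  3   0   0   5   8   8  13  13  14  14
  4   0  12  12  17  20  20  25  25  26
  5   0  12  12  20  20  25  28  28  33
  6   0  12  12  20  20  25  28  28  33

8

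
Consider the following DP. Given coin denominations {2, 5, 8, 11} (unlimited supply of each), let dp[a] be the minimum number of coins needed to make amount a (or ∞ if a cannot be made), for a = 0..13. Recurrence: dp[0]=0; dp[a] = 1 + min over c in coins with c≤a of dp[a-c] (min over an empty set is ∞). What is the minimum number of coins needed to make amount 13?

2

 a  0  1  2  3  4  5  6  7  8  9 10 11 12 13
dp  0  -  1  -  2  1  3  2  1  3  2  1  3  2
(- denotes ∞ / unreachable)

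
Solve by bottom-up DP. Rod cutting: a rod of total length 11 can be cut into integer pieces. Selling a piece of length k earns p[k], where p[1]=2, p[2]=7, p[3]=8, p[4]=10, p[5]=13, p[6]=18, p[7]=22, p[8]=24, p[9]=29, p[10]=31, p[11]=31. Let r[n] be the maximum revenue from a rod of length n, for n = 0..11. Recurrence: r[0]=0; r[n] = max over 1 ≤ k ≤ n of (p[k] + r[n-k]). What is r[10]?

   n    0    1    2    3    4    5    6    7    8    9   10   11
r[n]    0    2    7    9   14   16   21   23   28   30   35   37

35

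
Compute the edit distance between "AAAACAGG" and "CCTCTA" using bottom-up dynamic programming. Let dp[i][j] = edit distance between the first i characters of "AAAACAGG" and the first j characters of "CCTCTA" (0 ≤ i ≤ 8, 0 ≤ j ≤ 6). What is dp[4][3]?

4

   ''  C  C  T  C  T  A
''  0  1  2  3  4  5  6
 A  1  1  2  3  4  5  5
 A  2  2  2  3  4  5  5
 A  3  3  3  3  4  5  5
 A  4  4  4  4  4  5  5
 C  5  4  4  5  4  5  6
 A  6  5  5  5  5  5  5
 G  7  6  6  6  6  6  6
 G  8  7  7  7  7  7  7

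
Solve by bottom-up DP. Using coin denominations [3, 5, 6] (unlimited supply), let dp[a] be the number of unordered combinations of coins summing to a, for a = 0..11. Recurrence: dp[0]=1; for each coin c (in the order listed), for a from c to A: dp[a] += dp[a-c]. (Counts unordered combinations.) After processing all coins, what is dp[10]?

after  coin     0     1     2     3     4     5     6     7     8     9    10    11
          3     1     0     0     1     0     0     1     0     0     1     0     0
          5     1     0     0     1     0     1     1     0     1     1     1     1
          6     1     0     0     1     0     1     2     0     1     2     1     2

1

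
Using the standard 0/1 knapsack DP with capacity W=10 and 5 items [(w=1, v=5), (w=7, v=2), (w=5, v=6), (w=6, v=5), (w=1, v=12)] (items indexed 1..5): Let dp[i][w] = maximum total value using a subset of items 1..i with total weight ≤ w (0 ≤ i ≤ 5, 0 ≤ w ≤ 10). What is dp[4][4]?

i\w   0   1   2   3   4   5   6   7   8   9  10
  0   0   0   0   0   0   0   0   0   0   0   0
  1   0   5   5   5   5   5   5   5   5   5   5
  2   0   5   5   5   5   5   5   5   7   7   7
  3   0   5   5   5   5   6  11  11  11  11  11
  4   0   5   5   5   5   6  11  11  11  11  11
  5   0  12  17  17  17  17  18  23  23  23  23

5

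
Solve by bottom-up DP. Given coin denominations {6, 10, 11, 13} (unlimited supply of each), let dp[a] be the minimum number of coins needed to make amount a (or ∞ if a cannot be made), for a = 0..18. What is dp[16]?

2

 a  0  1  2  3  4  5  6  7  8  9 10 11 12 13 14 15 16 17 18
dp  0  -  -  -  -  -  1  -  -  -  1  1  2  1  -  -  2  2  3
(- denotes ∞ / unreachable)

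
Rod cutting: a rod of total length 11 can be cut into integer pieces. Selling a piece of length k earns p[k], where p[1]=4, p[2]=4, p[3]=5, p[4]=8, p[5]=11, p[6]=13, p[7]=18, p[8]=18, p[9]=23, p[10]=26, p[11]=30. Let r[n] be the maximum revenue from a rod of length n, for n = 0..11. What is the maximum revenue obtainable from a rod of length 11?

   n    0    1    2    3    4    5    6    7    8    9   10   11
r[n]    0    4    8   12   16   20   24   28   32   36   40   44

44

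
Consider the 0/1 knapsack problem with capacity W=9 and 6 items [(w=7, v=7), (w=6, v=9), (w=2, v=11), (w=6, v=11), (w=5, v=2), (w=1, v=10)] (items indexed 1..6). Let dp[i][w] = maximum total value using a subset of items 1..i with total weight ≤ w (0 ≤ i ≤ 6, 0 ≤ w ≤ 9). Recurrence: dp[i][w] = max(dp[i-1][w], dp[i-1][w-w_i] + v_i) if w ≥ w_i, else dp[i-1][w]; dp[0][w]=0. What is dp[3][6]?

11

i\w   0   1   2   3   4   5   6   7   8   9
  0   0   0   0   0   0   0   0   0   0   0
  1   0   0   0   0   0   0   0   7   7   7
  2   0   0   0   0   0   0   9   9   9   9
  3   0   0  11  11  11  11  11  11  20  20
  4   0   0  11  11  11  11  11  11  22  22
  5   0   0  11  11  11  11  11  13  22  22
  6   0  10  11  21  21  21  21  21  23  32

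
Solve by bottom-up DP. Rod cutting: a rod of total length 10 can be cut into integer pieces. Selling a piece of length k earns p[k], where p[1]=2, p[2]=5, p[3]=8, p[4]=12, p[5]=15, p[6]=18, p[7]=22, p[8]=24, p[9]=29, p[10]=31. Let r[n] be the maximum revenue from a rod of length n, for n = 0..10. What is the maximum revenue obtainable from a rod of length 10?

31

   n    0    1    2    3    4    5    6    7    8    9   10
r[n]    0    2    5    8   12   15   18   22   24   29   31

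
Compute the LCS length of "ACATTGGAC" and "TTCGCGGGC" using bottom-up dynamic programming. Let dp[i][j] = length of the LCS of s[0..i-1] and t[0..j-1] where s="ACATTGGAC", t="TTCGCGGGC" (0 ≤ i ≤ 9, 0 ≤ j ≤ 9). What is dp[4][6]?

   ''  T  T  C  G  C  G  G  G  C
''  0  0  0  0  0  0  0  0  0  0
 A  0  0  0  0  0  0  0  0  0  0
 C  0  0  0  1  1  1  1  1  1  1
 A  0  0  0  1  1  1  1  1  1  1
 T  0  1  1  1  1  1  1  1  1  1
 T  0  1  2  2  2  2  2  2  2  2
 G  0  1  2  2  3  3  3  3  3  3
 G  0  1  2  2  3  3  4  4  4  4
 A  0  1  2  2  3  3  4  4  4  4
 C  0  1  2  3  3  4  4  4  4  5

1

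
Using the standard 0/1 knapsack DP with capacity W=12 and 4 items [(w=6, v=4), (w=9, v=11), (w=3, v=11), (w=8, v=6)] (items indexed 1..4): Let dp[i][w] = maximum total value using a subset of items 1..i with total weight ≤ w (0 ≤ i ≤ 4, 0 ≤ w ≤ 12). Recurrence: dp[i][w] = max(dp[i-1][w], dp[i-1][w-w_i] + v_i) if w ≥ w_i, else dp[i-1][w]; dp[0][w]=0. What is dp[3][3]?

11

i\w   0   1   2   3   4   5   6   7   8   9  10  11  12
  0   0   0   0   0   0   0   0   0   0   0   0   0   0
  1   0   0   0   0   0   0   4   4   4   4   4   4   4
  2   0   0   0   0   0   0   4   4   4  11  11  11  11
  3   0   0   0  11  11  11  11  11  11  15  15  15  22
  4   0   0   0  11  11  11  11  11  11  15  15  17  22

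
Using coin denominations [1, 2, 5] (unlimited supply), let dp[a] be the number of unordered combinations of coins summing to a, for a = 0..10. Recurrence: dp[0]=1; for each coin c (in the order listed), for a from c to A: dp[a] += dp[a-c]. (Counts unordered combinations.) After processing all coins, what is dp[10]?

after  coin     0     1     2     3     4     5     6     7     8     9    10
          1     1     1     1     1     1     1     1     1     1     1     1
          2     1     1     2     2     3     3     4     4     5     5     6
          5     1     1     2     2     3     4     5     6     7     8    10

10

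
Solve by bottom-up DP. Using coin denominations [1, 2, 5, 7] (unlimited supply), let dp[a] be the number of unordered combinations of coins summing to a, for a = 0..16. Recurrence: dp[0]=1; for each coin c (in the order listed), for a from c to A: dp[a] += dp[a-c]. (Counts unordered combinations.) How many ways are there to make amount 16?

after  coin     0     1     2     3     4     5     6     7     8     9    10    11    12    13    14    15    16
          1     1     1     1     1     1     1     1     1     1     1     1     1     1     1     1     1     1
          2     1     1     2     2     3     3     4     4     5     5     6     6     7     7     8     8     9
          5     1     1     2     2     3     4     5     6     7     8    10    11    13    14    16    18    20
          7     1     1     2     2     3     4     5     7     8    10    12    14    17    19    23    26    30

30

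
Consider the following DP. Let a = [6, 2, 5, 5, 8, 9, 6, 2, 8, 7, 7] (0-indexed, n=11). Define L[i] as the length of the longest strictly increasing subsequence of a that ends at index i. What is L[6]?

3

   i    0    1    2    3    4    5    6    7    8    9   10
a[i]    6    2    5    5    8    9    6    2    8    7    7
L[i]    1    1    2    2    3    4    3    1    4    4    4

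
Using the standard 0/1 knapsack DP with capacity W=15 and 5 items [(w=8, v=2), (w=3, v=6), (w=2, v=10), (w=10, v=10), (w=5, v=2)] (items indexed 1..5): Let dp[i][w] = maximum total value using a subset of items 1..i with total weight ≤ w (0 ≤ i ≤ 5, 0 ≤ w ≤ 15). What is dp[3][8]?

16

i\w   0   1   2   3   4   5   6   7   8   9  10  11  12  13  14  15
  0   0   0   0   0   0   0   0   0   0   0   0   0   0   0   0   0
  1   0   0   0   0   0   0   0   0   2   2   2   2   2   2   2   2
  2   0   0   0   6   6   6   6   6   6   6   6   8   8   8   8   8
  3   0   0  10  10  10  16  16  16  16  16  16  16  16  18  18  18
  4   0   0  10  10  10  16  16  16  16  16  16  16  20  20  20  26
  5   0   0  10  10  10  16  16  16  16  16  18  18  20  20  20  26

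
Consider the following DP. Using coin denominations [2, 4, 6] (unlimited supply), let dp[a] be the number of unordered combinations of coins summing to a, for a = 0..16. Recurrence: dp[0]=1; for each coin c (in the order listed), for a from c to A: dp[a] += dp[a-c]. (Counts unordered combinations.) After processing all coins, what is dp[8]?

after  coin     0     1     2     3     4     5     6     7     8     9    10    11    12    13    14    15    16
          2     1     0     1     0     1     0     1     0     1     0     1     0     1     0     1     0     1
          4     1     0     1     0     2     0     2     0     3     0     3     0     4     0     4     0     5
          6     1     0     1     0     2     0     3     0     4     0     5     0     7     0     8     0    10

4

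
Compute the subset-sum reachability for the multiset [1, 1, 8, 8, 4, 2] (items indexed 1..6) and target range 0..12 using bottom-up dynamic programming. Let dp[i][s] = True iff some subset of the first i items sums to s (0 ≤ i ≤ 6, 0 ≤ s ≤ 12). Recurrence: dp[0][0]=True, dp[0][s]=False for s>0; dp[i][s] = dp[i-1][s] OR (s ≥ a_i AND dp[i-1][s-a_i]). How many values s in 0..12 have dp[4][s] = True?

i\s   0   1   2   3   4   5   6   7   8   9  10  11  12
  0   T   F   F   F   F   F   F   F   F   F   F   F   F
  1   T   T   F   F   F   F   F   F   F   F   F   F   F
  2   T   T   T   F   F   F   F   F   F   F   F   F   F
  3   T   T   T   F   F   F   F   F   T   T   T   F   F
  4   T   T   T   F   F   F   F   F   T   T   T   F   F
  5   T   T   T   F   T   T   T   F   T   T   T   F   T
  6   T   T   T   T   T   T   T   T   T   T   T   T   T

6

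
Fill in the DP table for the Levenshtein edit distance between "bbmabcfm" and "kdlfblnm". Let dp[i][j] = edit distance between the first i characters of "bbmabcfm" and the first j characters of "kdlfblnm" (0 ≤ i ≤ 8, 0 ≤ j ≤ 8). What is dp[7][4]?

   ''  k  d  l  f  b  l  n  m
''  0  1  2  3  4  5  6  7  8
 b  1  1  2  3  4  4  5  6  7
 b  2  2  2  3  4  4  5  6  7
 m  3  3  3  3  4  5  5  6  6
 a  4  4  4  4  4  5  6  6  7
 b  5  5  5  5  5  4  5  6  7
 c  6  6  6  6  6  5  5  6  7
 f  7  7  7  7  6  6  6  6  7
 m  8  8  8  8  7  7  7  7  6

6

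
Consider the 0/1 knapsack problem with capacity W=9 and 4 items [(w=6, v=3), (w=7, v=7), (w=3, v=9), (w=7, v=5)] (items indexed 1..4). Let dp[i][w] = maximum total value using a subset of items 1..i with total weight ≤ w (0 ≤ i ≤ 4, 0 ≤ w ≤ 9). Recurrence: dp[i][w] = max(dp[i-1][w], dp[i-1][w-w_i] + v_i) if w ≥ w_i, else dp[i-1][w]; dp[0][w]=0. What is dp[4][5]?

i\w   0   1   2   3   4   5   6   7   8   9
  0   0   0   0   0   0   0   0   0   0   0
  1   0   0   0   0   0   0   3   3   3   3
  2   0   0   0   0   0   0   3   7   7   7
  3   0   0   0   9   9   9   9   9   9  12
  4   0   0   0   9   9   9   9   9   9  12

9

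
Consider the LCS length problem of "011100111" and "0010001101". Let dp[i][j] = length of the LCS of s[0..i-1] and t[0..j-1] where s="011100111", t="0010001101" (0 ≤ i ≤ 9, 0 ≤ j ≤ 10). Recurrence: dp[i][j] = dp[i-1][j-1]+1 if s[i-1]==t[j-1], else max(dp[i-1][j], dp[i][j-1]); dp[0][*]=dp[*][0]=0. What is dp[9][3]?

3

   ''  0  0  1  0  0  0  1  1  0  1
''  0  0  0  0  0  0  0  0  0  0  0
 0  0  1  1  1  1  1  1  1  1  1  1
 1  0  1  1  2  2  2  2  2  2  2  2
 1  0  1  1  2  2  2  2  3  3  3  3
 1  0  1  1  2  2  2  2  3  4  4  4
 0  0  1  2  2  3  3  3  3  4  5  5
 0  0  1  2  2  3  4  4  4  4  5  5
 1  0  1  2  3  3  4  4  5  5  5  6
 1  0  1  2  3  3  4  4  5  6  6  6
 1  0  1  2  3  3  4  4  5  6  6  7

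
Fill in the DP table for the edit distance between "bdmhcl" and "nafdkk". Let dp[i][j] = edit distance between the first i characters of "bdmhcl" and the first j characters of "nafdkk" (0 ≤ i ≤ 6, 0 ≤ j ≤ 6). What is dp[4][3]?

   ''  n  a  f  d  k  k
''  0  1  2  3  4  5  6
 b  1  1  2  3  4  5  6
 d  2  2  2  3  3  4  5
 m  3  3  3  3  4  4  5
 h  4  4  4  4  4  5  5
 c  5  5  5  5  5  5  6
 l  6  6  6  6  6  6  6

4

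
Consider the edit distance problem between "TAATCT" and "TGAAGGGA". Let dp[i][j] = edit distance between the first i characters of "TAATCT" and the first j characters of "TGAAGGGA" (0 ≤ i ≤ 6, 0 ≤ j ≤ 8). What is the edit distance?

5

   ''  T  G  A  A  G  G  G  A
''  0  1  2  3  4  5  6  7  8
 T  1  0  1  2  3  4  5  6  7
 A  2  1  1  1  2  3  4  5  6
 A  3  2  2  1  1  2  3  4  5
 T  4  3  3  2  2  2  3  4  5
 C  5  4  4  3  3  3  3  4  5
 T  6  5  5  4  4  4  4  4  5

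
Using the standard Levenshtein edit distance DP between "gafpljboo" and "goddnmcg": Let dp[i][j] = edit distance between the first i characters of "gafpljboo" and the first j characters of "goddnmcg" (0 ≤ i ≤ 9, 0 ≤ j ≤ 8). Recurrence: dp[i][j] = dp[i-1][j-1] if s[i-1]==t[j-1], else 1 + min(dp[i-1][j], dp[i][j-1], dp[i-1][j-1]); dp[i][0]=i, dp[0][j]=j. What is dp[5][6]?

   ''  g  o  d  d  n  m  c  g
''  0  1  2  3  4  5  6  7  8
 g  1  0  1  2  3  4  5  6  7
 a  2  1  1  2  3  4  5  6  7
 f  3  2  2  2  3  4  5  6  7
 p  4  3  3  3  3  4  5  6  7
 l  5  4  4  4  4  4  5  6  7
 j  6  5  5  5  5  5  5  6  7
 b  7  6  6  6  6  6  6  6  7
 o  8  7  6  7  7  7  7  7  7
 o  9  8  7  7  8  8  8  8  8

5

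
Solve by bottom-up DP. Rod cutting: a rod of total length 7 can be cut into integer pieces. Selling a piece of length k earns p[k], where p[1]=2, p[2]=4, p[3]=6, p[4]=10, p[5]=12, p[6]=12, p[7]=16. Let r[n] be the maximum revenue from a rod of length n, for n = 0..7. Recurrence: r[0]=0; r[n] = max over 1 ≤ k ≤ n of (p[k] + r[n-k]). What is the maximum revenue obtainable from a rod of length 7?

16

   n    0    1    2    3    4    5    6    7
r[n]    0    2    4    6   10   12   14   16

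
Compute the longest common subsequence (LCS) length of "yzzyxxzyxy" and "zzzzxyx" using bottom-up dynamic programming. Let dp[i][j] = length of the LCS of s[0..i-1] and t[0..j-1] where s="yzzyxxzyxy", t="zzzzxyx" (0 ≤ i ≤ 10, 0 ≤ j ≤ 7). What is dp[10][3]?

   ''  z  z  z  z  x  y  x
''  0  0  0  0  0  0  0  0
 y  0  0  0  0  0  0  1  1
 z  0  1  1  1  1  1  1  1
 z  0  1  2  2  2  2  2  2
 y  0  1  2  2  2  2  3  3
 x  0  1  2  2  2  3  3  4
 x  0  1  2  2  2  3  3  4
 z  0  1  2  3  3  3  3  4
 y  0  1  2  3  3  3  4  4
 x  0  1  2  3  3  4  4  5
 y  0  1  2  3  3  4  5  5

3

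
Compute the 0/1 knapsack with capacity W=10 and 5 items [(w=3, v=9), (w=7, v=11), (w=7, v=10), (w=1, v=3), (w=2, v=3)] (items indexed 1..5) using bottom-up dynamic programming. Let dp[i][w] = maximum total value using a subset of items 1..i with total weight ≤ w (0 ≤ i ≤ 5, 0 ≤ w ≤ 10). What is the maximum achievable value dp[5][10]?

i\w   0   1   2   3   4   5   6   7   8   9  10
  0   0   0   0   0   0   0   0   0   0   0   0
  1   0   0   0   9   9   9   9   9   9   9   9
  2   0   0   0   9   9   9   9  11  11  11  20
  3   0   0   0   9   9   9   9  11  11  11  20
  4   0   3   3   9  12  12  12  12  14  14  20
  5   0   3   3   9  12  12  15  15  15  15  20

20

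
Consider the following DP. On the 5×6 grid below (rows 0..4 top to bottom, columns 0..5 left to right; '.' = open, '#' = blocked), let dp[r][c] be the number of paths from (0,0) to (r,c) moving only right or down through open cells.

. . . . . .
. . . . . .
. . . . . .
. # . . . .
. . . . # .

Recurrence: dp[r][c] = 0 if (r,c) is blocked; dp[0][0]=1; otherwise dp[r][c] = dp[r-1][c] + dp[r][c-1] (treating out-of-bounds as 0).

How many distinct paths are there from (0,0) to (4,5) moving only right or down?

52

r\c   0   1   2   3   4   5
  0   1   1   1   1   1   1
  1   1   2   3   4   5   6
  2   1   3   6  10  15  21
  3   1   0   6  16  31  52
  4   1   1   7  23   0  52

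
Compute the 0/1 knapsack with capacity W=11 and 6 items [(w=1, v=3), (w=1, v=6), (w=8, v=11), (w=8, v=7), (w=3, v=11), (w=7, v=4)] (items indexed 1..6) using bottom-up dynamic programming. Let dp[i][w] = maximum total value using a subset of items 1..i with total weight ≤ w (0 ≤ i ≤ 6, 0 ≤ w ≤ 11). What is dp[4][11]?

20

i\w   0   1   2   3   4   5   6   7   8   9  10  11
  0   0   0   0   0   0   0   0   0   0   0   0   0
  1   0   3   3   3   3   3   3   3   3   3   3   3
  2   0   6   9   9   9   9   9   9   9   9   9   9
  3   0   6   9   9   9   9   9   9  11  17  20  20
  4   0   6   9   9   9   9   9   9  11  17  20  20
  5   0   6   9  11  17  20  20  20  20  20  20  22
  6   0   6   9  11  17  20  20  20  20  20  20  22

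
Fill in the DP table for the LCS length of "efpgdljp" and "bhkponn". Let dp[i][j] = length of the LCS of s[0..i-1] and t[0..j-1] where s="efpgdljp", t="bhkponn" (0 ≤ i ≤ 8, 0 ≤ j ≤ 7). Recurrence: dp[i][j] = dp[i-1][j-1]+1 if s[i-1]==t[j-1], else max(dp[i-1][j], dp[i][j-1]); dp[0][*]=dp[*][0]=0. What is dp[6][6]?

   ''  b  h  k  p  o  n  n
''  0  0  0  0  0  0  0  0
 e  0  0  0  0  0  0  0  0
 f  0  0  0  0  0  0  0  0
 p  0  0  0  0  1  1  1  1
 g  0  0  0  0  1  1  1  1
 d  0  0  0  0  1  1  1  1
 l  0  0  0  0  1  1  1  1
 j  0  0  0  0  1  1  1  1
 p  0  0  0  0  1  1  1  1

1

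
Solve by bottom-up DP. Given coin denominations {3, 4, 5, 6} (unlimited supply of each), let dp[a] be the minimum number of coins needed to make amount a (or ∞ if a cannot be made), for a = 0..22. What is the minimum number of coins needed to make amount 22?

4

 a  0  1  2  3  4  5  6  7  8  9 10 11 12 13 14 15 16 17 18 19 20 21 22
dp  0  -  -  1  1  1  1  2  2  2  2  2  2  3  3  3  3  3  3  4  4  4  4
(- denotes ∞ / unreachable)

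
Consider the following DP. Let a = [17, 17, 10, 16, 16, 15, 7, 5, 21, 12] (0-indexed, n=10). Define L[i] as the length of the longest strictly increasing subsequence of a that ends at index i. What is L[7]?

1

   i    0    1    2    3    4    5    6    7    8    9
a[i]   17   17   10   16   16   15    7    5   21   12
L[i]    1    1    1    2    2    2    1    1    3    2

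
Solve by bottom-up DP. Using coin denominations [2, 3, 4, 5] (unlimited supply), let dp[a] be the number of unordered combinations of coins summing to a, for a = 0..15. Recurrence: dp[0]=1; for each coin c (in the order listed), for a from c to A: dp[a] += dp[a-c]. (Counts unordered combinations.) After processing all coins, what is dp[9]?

5

after  coin     0     1     2     3     4     5     6     7     8     9    10    11    12    13    14    15
          2     1     0     1     0     1     0     1     0     1     0     1     0     1     0     1     0
          3     1     0     1     1     1     1     2     1     2     2     2     2     3     2     3     3
          4     1     0     1     1     2     1     3     2     4     3     5     4     7     5     8     7
          5     1     0     1     1     2     2     3     3     5     5     7     7    10    10    13    14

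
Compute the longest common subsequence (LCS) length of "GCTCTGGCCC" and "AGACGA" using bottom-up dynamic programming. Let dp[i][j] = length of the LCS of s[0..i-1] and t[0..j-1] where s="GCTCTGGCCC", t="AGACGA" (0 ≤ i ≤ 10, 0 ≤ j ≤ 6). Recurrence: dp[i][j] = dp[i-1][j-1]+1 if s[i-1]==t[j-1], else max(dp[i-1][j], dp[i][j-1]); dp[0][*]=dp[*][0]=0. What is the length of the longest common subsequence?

   ''  A  G  A  C  G  A
''  0  0  0  0  0  0  0
 G  0  0  1  1  1  1  1
 C  0  0  1  1  2  2  2
 T  0  0  1  1  2  2  2
 C  0  0  1  1  2  2  2
 T  0  0  1  1  2  2  2
 G  0  0  1  1  2  3  3
 G  0  0  1  1  2  3  3
 C  0  0  1  1  2  3  3
 C  0  0  1  1  2  3  3
 C  0  0  1  1  2  3  3

3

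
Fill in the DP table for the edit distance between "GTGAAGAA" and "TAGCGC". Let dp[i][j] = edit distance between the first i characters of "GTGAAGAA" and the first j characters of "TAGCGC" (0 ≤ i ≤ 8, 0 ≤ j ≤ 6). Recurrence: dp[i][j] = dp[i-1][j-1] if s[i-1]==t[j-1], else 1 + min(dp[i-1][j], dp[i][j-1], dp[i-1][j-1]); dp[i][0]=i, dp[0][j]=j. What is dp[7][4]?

4

   ''  T  A  G  C  G  C
''  0  1  2  3  4  5  6
 G  1  1  2  2  3  4  5
 T  2  1  2  3  3  4  5
 G  3  2  2  2  3  3  4
 A  4  3  2  3  3  4  4
 A  5  4  3  3  4  4  5
 G  6  5  4  3  4  4  5
 A  7  6  5  4  4  5  5
 A  8  7  6  5  5  5  6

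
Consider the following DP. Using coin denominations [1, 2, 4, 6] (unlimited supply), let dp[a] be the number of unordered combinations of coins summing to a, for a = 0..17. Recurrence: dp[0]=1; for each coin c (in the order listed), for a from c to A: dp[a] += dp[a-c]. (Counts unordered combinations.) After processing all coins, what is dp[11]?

16

after  coin     0     1     2     3     4     5     6     7     8     9    10    11    12    13    14    15    16    17
          1     1     1     1     1     1     1     1     1     1     1     1     1     1     1     1     1     1     1
          2     1     1     2     2     3     3     4     4     5     5     6     6     7     7     8     8     9     9
          4     1     1     2     2     4     4     6     6     9     9    12    12    16    16    20    20    25    25
          6     1     1     2     2     4     4     7     7    11    11    16    16    23    23    31    31    41    41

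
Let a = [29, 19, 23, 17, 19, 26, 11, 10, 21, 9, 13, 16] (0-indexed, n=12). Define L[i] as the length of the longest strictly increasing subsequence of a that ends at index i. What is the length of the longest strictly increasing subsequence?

3

   i    0    1    2    3    4    5    6    7    8    9   10   11
a[i]   29   19   23   17   19   26   11   10   21    9   13   16
L[i]    1    1    2    1    2    3    1    1    3    1    2    3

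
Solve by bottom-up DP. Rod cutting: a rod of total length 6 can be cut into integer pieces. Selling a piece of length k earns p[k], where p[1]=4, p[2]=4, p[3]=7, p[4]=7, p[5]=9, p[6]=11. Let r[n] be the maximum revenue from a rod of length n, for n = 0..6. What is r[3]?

   n    0    1    2    3    4    5    6
r[n]    0    4    8   12   16   20   24

12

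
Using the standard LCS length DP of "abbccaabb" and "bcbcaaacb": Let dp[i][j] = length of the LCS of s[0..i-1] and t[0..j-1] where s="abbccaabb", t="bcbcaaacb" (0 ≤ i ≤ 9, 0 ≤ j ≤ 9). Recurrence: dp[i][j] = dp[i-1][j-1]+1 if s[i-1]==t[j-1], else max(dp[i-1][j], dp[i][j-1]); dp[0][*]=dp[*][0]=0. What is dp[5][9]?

4

   ''  b  c  b  c  a  a  a  c  b
''  0  0  0  0  0  0  0  0  0  0
 a  0  0  0  0  0  1  1  1  1  1
 b  0  1  1  1  1  1  1  1  1  2
 b  0  1  1  2  2  2  2  2  2  2
 c  0  1  2  2  3  3  3  3  3  3
 c  0  1  2  2  3  3  3  3  4  4
 a  0  1  2  2  3  4  4  4  4  4
 a  0  1  2  2  3  4  5  5  5  5
 b  0  1  2  3  3  4  5  5  5  6
 b  0  1  2  3  3  4  5  5  5  6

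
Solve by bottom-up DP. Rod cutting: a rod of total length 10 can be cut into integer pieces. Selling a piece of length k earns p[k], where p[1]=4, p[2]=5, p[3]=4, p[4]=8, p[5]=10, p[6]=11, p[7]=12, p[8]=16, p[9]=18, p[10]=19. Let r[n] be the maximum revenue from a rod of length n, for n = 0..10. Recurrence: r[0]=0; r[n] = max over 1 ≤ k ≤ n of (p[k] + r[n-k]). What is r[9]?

   n    0    1    2    3    4    5    6    7    8    9   10
r[n]    0    4    8   12   16   20   24   28   32   36   40

36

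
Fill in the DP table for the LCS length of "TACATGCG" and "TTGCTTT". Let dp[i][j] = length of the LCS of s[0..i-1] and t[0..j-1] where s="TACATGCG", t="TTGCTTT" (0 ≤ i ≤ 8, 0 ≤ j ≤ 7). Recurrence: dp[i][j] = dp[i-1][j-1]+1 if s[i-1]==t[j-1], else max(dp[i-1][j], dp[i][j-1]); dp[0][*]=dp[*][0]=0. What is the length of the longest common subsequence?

   ''  T  T  G  C  T  T  T
''  0  0  0  0  0  0  0  0
 T  0  1  1  1  1  1  1  1
 A  0  1  1  1  1  1  1  1
 C  0  1  1  1  2  2  2  2
 A  0  1  1  1  2  2  2  2
 T  0  1  2  2  2  3  3  3
 G  0  1  2  3  3  3  3  3
 C  0  1  2  3  4  4  4  4
 G  0  1  2  3  4  4  4  4

4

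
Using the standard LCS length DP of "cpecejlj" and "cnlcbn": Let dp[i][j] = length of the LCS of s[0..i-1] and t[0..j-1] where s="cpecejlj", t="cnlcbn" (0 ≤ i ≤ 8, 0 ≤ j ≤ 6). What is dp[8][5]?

   ''  c  n  l  c  b  n
''  0  0  0  0  0  0  0
 c  0  1  1  1  1  1  1
 p  0  1  1  1  1  1  1
 e  0  1  1  1  1  1  1
 c  0  1  1  1  2  2  2
 e  0  1  1  1  2  2  2
 j  0  1  1  1  2  2  2
 l  0  1  1  2  2  2  2
 j  0  1  1  2  2  2  2

2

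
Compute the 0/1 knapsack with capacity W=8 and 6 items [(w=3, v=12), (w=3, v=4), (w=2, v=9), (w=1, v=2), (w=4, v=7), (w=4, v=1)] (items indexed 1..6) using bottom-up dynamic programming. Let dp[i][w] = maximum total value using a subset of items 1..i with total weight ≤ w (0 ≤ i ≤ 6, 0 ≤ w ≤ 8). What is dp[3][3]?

12

i\w   0   1   2   3   4   5   6   7   8
  0   0   0   0   0   0   0   0   0   0
  1   0   0   0  12  12  12  12  12  12
  2   0   0   0  12  12  12  16  16  16
  3   0   0   9  12  12  21  21  21  25
  4   0   2   9  12  14  21  23  23  25
  5   0   2   9  12  14  21  23  23  25
  6   0   2   9  12  14  21  23  23  25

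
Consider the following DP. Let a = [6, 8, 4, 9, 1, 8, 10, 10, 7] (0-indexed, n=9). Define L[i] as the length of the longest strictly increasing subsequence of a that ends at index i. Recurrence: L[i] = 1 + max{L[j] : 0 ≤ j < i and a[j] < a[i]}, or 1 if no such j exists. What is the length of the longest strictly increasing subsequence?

   i    0    1    2    3    4    5    6    7    8
a[i]    6    8    4    9    1    8   10   10    7
L[i]    1    2    1    3    1    2    4    4    2

4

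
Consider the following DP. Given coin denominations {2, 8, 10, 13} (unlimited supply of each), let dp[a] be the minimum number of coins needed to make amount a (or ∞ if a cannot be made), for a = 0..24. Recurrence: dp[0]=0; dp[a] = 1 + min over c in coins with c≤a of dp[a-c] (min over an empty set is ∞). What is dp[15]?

 a  0  1  2  3  4  5  6  7  8  9 10 11 12 13 14 15 16 17 18 19 20 21 22 23 24
dp  0  -  1  -  2  -  3  -  1  -  1  -  2  1  3  2  2  3  2  4  2  2  3  2  3
(- denotes ∞ / unreachable)

2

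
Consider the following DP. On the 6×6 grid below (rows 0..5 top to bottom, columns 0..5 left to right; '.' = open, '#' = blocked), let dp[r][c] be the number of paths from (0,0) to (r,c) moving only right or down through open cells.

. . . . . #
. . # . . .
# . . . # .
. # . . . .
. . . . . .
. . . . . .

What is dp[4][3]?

7

r\c   0   1   2   3   4   5
  0   1   1   1   1   1   0
  1   1   2   0   1   2   2
  2   0   2   2   3   0   2
  3   0   0   2   5   5   7
  4   0   0   2   7  12  19
  5   0   0   2   9  21  40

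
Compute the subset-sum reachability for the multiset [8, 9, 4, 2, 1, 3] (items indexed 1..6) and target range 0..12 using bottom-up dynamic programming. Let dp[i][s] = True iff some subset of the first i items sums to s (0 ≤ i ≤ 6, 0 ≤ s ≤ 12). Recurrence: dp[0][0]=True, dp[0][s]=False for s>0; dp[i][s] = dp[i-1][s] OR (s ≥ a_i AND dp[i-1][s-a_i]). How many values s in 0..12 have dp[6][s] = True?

i\s   0   1   2   3   4   5   6   7   8   9  10  11  12
  0   T   F   F   F   F   F   F   F   F   F   F   F   F
  1   T   F   F   F   F   F   F   F   T   F   F   F   F
  2   T   F   F   F   F   F   F   F   T   T   F   F   F
  3   T   F   F   F   T   F   F   F   T   T   F   F   T
  4   T   F   T   F   T   F   T   F   T   T   T   T   T
  5   T   T   T   T   T   T   T   T   T   T   T   T   T
  6   T   T   T   T   T   T   T   T   T   T   T   T   T

13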